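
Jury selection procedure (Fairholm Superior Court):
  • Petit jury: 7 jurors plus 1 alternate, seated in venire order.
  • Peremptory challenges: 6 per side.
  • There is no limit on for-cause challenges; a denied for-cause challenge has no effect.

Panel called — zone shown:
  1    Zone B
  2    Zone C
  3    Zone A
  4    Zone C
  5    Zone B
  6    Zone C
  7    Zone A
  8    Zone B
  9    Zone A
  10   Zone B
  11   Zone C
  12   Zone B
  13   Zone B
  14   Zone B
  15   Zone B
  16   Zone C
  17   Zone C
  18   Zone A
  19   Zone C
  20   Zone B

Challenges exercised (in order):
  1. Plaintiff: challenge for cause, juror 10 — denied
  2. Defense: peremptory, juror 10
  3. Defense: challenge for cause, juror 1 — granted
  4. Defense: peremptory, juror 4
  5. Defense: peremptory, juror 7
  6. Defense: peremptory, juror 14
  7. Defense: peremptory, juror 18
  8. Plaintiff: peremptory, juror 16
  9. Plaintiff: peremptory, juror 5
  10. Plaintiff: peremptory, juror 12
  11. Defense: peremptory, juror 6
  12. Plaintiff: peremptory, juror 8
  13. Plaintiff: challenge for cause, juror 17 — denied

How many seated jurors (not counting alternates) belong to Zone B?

Removed: #1, #4, #5, #6, #7, #8, #10, #12, #14, #16, #18.
Seated jurors 1–7: #2, #3, #9, #11, #13, #15, #17 (alternates #19 not counted).
Of those, in Zone B: #13, #15 → 2.

2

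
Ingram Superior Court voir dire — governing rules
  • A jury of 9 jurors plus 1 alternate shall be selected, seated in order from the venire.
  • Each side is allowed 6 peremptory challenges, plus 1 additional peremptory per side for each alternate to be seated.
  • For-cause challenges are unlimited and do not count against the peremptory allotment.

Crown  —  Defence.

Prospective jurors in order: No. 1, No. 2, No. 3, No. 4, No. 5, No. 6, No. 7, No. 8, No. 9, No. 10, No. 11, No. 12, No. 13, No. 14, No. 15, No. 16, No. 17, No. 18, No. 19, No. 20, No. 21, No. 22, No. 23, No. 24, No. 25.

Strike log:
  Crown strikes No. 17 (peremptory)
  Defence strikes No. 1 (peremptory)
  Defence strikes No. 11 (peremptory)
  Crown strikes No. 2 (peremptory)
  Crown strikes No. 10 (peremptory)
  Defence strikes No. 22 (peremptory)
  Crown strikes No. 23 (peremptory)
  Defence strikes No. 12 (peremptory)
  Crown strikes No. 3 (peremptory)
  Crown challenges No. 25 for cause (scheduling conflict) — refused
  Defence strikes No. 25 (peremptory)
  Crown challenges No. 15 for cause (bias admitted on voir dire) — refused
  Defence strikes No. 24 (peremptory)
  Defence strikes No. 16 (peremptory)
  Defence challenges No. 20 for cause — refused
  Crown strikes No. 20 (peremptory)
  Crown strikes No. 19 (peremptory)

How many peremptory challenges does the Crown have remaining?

Crown allotment: 6 base + 1 × 1 alternate = 7.
Crown peremptories used: #17, #2, #10, #23, #3, #20, #19 — 7 (for-cause on #25, #15 don't count).
Remaining: 7 − 7 = 0.

0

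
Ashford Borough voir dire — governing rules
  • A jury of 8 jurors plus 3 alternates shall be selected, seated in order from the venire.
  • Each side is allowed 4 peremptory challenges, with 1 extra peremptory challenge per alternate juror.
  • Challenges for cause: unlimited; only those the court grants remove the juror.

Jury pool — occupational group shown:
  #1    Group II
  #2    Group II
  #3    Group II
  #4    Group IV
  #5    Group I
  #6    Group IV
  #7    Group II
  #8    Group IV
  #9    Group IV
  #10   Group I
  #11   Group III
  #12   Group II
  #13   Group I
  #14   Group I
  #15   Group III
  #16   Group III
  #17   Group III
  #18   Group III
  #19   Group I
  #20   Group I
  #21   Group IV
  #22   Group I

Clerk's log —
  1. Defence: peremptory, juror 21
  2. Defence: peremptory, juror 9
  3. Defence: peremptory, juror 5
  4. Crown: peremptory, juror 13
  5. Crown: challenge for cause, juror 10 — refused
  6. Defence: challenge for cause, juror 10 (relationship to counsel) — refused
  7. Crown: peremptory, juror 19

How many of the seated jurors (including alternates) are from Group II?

5

Removed: #5, #9, #13, #19, #21.
Seated (11 incl. alternates): #1, #2, #3, #4, #6, #7, #8, #10, #11, #12, #14.
Of those, in Group II: #1, #2, #3, #7, #12 → 5.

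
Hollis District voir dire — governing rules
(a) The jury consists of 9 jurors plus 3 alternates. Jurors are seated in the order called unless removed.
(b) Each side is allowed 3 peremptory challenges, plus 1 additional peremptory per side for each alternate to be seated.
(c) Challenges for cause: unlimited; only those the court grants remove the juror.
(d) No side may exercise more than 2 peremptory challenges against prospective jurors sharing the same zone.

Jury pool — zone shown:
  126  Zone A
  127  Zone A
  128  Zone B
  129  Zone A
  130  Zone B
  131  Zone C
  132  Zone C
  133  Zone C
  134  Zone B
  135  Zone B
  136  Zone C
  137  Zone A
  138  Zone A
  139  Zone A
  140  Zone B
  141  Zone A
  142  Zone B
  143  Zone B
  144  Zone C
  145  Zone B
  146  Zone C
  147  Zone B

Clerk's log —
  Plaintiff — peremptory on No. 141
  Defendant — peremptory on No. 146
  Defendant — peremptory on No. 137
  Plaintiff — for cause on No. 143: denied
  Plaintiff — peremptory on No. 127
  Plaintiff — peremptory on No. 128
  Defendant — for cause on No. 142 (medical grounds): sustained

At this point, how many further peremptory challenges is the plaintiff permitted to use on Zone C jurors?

2

Plaintiff peremptories so far: #141, #127, #128 — 3 of 6 used, 3 left overall.
Against Zone C: none yet — per-zone cap 2 leaves 2.
Binding limit: min(3, 2) = 2.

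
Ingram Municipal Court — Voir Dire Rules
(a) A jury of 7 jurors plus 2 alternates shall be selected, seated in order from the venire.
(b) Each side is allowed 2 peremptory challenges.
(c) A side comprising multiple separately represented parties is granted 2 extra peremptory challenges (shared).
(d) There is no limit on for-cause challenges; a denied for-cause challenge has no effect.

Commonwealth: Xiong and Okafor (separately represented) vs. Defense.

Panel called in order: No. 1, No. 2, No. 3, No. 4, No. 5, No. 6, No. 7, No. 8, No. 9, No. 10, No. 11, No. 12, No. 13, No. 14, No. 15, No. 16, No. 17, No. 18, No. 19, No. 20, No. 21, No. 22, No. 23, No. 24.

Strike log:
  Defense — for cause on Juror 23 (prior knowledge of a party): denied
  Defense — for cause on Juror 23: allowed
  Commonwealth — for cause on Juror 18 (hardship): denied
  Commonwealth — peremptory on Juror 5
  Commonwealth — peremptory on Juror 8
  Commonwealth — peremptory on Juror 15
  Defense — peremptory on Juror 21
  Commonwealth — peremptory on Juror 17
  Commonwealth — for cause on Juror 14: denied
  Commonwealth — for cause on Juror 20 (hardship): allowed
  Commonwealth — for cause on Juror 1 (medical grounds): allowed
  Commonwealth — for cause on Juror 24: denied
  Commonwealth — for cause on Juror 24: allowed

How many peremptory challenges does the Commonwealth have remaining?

Commonwealth allotment: 2 base + 2 multi-party = 4.
Commonwealth peremptories used: #5, #8, #15, #17 — 4 (for-cause on #18, #14, #20, #1, #24, #24 don't count).
Remaining: 4 − 4 = 0.

0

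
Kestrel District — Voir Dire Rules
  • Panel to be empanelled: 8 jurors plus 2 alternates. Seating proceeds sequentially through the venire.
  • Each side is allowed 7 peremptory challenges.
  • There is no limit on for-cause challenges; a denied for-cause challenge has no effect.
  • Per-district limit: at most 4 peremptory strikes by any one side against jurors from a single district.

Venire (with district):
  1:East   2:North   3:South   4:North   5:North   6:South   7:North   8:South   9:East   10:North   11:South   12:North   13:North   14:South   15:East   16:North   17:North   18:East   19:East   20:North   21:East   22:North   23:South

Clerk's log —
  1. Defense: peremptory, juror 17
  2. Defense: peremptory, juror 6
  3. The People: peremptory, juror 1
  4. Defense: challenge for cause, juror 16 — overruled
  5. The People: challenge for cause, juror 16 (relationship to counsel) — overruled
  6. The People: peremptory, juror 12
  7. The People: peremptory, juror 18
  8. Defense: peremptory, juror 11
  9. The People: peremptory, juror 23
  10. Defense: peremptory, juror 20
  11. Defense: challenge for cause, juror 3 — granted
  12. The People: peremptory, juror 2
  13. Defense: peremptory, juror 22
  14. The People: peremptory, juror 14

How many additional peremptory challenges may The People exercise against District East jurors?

The People peremptories so far: #1, #12, #18, #23, #2, #14 — 6 of 7 used, 1 left overall.
Against District East: #1, #18 — 2 used; per-district cap 4 leaves 2.
Binding limit: min(1, 2) = 1.

1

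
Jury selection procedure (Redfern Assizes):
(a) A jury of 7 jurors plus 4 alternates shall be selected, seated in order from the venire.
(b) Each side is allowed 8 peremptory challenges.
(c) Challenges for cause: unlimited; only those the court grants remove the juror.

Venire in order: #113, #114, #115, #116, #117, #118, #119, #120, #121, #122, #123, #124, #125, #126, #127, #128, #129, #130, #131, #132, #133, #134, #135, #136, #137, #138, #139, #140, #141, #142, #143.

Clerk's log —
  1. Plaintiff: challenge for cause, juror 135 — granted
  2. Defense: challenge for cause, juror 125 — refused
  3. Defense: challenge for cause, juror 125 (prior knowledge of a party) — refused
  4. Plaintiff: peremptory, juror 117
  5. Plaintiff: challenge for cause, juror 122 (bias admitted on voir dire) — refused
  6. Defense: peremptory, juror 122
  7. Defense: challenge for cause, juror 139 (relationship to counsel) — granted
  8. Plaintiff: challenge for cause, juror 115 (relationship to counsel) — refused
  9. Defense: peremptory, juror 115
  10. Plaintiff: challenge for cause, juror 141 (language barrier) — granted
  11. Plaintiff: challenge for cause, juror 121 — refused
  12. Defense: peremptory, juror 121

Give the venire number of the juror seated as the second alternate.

125

Removed: #115, #117, #121, #122, #135, #139, #141. (#125 stays — for-cause denied.)
Seating in order: seats 1–7 → #113, #114, #116, #118, #119, #120, #123; alternates → #124, #125, #126, #127.
So alternate 2 is #125.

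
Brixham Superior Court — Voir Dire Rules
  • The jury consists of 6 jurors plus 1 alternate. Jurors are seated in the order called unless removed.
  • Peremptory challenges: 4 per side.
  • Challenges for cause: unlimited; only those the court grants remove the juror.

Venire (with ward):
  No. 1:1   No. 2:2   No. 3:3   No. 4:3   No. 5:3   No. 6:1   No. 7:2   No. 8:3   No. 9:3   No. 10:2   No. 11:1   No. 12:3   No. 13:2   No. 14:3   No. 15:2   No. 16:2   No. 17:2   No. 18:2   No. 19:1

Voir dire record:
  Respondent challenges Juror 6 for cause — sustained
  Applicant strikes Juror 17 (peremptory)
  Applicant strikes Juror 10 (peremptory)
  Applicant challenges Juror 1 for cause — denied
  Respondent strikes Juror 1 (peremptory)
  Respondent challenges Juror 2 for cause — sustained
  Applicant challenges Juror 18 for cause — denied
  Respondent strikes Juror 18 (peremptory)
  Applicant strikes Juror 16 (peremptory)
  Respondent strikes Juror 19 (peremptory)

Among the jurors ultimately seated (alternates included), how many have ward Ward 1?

1

Removed: #1, #2, #6, #10, #16, #17, #18, #19.
Seated (7 incl. alternates): #3, #4, #5, #7, #8, #9, #11.
Of those, in Ward 1: #11 → 1.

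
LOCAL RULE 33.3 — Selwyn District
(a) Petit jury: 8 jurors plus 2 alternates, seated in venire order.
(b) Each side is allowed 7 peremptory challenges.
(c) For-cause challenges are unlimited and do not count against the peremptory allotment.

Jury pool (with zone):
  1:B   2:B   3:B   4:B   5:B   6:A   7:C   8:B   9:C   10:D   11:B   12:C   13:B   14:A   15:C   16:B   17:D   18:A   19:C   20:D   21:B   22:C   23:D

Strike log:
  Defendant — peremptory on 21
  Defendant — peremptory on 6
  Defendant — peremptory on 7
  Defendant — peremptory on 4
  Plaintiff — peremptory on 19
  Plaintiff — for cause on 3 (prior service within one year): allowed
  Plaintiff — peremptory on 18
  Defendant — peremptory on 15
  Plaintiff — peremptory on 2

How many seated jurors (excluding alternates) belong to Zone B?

Removed: #2, #3, #4, #6, #7, #15, #18, #19, #21.
Seated jurors 1–8: #1, #5, #8, #9, #10, #11, #12, #13 (alternates #14, #16 not counted).
Of those, in Zone B: #1, #5, #8, #11, #13 → 5.

5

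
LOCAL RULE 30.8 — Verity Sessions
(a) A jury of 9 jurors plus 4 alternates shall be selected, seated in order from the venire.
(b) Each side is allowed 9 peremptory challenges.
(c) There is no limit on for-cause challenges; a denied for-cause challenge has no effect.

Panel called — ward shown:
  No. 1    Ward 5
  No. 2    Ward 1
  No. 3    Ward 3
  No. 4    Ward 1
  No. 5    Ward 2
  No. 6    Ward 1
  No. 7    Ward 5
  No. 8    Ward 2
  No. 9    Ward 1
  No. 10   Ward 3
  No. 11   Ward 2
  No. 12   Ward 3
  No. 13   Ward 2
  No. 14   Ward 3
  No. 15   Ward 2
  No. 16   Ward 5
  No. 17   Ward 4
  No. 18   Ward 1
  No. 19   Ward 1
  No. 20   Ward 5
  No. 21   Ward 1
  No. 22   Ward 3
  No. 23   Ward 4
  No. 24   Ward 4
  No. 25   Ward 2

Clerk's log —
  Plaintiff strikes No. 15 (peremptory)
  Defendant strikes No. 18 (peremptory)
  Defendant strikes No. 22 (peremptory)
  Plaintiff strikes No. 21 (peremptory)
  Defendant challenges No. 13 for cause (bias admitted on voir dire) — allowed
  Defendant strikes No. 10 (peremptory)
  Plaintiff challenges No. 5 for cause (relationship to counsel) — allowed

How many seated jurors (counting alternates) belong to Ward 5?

3

Removed: #5, #10, #13, #15, #18, #21, #22.
Seated (13 incl. alternates): #1, #2, #3, #4, #6, #7, #8, #9, #11, #12, #14, #16, #17.
Of those, in Ward 5: #1, #7, #16 → 3.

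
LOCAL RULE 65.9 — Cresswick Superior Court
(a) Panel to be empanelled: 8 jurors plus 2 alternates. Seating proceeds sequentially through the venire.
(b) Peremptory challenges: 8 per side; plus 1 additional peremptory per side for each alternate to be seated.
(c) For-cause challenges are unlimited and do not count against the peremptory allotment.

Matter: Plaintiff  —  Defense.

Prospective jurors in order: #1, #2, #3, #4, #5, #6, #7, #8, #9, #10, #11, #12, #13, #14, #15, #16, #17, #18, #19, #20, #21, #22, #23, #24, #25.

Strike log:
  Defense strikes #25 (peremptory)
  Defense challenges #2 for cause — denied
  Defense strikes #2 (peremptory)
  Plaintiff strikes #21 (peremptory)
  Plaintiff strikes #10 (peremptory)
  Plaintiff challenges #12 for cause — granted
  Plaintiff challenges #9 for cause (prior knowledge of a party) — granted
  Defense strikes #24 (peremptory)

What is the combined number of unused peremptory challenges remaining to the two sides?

Plaintiff allotment: 8 base + 1 × 2 alternates = 10. Defense allotment: 8 base + 1 × 2 alternates = 10.
Plaintiff peremptories used: #21, #10 — 2 (for-cause on #12, #9 don't count).
Defense peremptories used: #25, #2, #24 — 3 (the for-cause on #2 doesn't count).
Remaining: (10 − 2) + (10 − 3) = 15.

15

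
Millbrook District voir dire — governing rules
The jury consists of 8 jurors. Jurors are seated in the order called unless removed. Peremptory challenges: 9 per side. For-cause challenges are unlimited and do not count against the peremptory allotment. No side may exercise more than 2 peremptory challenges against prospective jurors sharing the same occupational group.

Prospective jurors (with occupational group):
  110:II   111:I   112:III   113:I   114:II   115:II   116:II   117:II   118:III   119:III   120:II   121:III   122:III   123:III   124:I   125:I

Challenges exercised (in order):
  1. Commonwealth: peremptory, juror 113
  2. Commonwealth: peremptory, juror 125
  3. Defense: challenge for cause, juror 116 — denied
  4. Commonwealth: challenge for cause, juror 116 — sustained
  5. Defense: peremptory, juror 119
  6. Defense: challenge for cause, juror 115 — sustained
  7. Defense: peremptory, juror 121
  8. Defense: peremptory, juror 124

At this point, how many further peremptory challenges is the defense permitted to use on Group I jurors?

Defense peremptories so far: #119, #121, #124 — 3 of 9 used, 6 left overall.
Against Group I: #124 — 1 used; per-group cap 2 leaves 1.
Binding limit: min(6, 1) = 1.

1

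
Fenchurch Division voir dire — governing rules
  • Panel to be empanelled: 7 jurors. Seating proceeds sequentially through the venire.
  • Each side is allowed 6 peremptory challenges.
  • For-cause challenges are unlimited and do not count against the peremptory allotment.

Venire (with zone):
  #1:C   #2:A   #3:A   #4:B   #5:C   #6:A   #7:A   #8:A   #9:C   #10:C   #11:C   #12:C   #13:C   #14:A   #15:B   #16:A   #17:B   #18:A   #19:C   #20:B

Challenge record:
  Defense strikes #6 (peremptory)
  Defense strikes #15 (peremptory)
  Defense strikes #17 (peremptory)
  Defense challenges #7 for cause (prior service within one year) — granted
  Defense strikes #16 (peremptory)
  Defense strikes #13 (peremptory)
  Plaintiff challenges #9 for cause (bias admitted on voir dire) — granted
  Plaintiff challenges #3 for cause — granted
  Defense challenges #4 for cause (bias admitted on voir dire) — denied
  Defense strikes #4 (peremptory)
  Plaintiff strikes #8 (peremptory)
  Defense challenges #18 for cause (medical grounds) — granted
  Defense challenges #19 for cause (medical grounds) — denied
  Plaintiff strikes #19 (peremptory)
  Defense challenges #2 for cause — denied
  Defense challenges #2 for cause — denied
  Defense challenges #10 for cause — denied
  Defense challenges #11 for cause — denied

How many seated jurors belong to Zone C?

5

Removed: #3, #4, #6, #7, #8, #9, #13, #15, #16, #17, #18, #19.
Seated jurors 1–7: #1, #2, #5, #10, #11, #12, #14.
Of those, in Zone C: #1, #5, #10, #11, #12 → 5.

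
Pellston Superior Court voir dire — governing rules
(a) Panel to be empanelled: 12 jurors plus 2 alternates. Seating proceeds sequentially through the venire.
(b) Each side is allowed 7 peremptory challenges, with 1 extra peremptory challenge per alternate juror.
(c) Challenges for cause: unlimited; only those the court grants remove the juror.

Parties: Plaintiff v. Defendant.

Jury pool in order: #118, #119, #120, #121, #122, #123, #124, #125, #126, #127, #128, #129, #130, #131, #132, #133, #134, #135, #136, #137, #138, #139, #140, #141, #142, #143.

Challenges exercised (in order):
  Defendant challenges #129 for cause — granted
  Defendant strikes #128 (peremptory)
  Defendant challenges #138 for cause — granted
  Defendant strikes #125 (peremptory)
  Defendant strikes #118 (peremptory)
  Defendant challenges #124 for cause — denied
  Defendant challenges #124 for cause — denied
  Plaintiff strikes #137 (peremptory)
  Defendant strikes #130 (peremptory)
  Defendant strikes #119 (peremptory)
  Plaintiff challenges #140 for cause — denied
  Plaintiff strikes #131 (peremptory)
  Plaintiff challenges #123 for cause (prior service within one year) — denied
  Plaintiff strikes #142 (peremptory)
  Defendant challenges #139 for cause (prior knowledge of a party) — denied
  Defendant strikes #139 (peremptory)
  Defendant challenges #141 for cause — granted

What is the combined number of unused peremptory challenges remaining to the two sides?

Plaintiff allotment: 7 base + 1 × 2 alternates = 9. Defendant allotment: 7 base + 1 × 2 alternates = 9.
Plaintiff peremptories used: #137, #131, #142 — 3 (for-cause on #140, #123 don't count).
Defendant peremptories used: #128, #125, #118, #130, #119, #139 — 6 (for-cause on #129, #138, #124, #124, #139, #141 don't count).
Remaining: (9 − 3) + (9 − 6) = 9.

9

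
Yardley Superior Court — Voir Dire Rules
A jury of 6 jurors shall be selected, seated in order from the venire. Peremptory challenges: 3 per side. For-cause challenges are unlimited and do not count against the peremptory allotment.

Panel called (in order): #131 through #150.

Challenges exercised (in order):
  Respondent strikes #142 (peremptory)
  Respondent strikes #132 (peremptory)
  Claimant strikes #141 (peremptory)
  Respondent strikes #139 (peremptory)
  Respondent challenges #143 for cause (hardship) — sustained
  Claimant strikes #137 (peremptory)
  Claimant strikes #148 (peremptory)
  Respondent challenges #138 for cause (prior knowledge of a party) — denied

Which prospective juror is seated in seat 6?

Removed: #132, #137, #139, #141, #142, #143, #148. (#138 stays — for-cause denied.)
Seating in order: seats 1–6 → #131, #133, #134, #135, #136, #138.
So seat 6 is #138.

138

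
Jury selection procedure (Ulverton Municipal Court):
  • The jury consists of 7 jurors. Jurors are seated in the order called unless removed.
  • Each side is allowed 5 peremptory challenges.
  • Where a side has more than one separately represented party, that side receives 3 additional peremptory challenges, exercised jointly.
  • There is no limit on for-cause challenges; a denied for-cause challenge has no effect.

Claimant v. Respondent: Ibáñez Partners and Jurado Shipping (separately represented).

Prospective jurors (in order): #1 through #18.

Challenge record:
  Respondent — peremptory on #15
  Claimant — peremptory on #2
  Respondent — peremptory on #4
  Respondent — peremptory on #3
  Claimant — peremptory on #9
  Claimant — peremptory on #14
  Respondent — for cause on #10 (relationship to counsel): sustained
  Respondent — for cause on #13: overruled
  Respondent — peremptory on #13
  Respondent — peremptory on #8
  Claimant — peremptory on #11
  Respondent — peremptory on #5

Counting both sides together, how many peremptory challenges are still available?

3

Claimant allotment: 5. Respondent allotment: 5 base + 3 multi-party = 8.
Claimant peremptories used: #2, #9, #14, #11 — 4.
Respondent peremptories used: #15, #4, #3, #13, #8, #5 — 6 (for-cause on #10, #13 don't count).
Remaining: (5 − 4) + (8 − 6) = 3.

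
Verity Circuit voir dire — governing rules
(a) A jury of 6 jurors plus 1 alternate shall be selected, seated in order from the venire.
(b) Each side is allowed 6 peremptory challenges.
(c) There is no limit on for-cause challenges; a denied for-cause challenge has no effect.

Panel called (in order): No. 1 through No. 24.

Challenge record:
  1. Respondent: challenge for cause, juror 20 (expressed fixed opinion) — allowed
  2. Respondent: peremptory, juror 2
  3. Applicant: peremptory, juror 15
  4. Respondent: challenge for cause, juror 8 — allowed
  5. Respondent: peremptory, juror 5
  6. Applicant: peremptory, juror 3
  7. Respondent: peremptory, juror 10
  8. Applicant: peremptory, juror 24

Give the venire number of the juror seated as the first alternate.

Removed: #2, #3, #5, #8, #10, #15, #20, #24.
Filling seats in venire order through position 7: #1, #4, #6, #7, #9, #11, #12.
So alternate 1 is #12.

12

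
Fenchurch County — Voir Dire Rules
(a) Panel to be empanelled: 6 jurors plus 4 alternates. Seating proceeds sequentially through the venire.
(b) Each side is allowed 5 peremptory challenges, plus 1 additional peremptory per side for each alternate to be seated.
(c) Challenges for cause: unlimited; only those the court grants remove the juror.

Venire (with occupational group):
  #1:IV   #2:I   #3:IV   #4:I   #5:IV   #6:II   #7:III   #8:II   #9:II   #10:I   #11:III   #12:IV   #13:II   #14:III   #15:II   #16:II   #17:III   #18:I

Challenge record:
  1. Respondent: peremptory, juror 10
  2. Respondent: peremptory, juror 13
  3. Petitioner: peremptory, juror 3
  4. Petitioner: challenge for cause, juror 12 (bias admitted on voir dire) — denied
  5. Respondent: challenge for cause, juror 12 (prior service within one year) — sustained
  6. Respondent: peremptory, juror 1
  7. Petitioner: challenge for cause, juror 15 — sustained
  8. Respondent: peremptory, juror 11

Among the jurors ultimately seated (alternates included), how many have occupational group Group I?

2

Removed: #1, #3, #10, #11, #12, #13, #15.
Seated (10 incl. alternates): #2, #4, #5, #6, #7, #8, #9, #14, #16, #17.
Of those, in Group I: #2, #4 → 2.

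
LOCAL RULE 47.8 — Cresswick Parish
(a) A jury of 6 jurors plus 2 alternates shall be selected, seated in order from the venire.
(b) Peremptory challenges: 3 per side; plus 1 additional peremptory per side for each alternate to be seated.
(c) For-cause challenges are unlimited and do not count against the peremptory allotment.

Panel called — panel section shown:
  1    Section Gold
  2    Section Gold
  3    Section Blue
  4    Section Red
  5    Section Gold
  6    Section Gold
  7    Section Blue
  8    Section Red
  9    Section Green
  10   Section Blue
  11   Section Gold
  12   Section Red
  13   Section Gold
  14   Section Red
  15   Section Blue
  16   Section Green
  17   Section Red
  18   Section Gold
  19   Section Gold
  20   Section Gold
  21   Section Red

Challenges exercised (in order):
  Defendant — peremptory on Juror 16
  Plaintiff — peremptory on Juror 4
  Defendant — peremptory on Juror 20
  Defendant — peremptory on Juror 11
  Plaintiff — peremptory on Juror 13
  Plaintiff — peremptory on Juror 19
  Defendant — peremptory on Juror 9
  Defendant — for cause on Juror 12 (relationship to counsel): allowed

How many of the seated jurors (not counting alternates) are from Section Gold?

4

Removed: #4, #9, #11, #12, #13, #16, #19, #20.
Seated jurors 1–6: #1, #2, #3, #5, #6, #7 (alternates #8, #10 not counted).
Of those, in Section Gold: #1, #2, #5, #6 → 4.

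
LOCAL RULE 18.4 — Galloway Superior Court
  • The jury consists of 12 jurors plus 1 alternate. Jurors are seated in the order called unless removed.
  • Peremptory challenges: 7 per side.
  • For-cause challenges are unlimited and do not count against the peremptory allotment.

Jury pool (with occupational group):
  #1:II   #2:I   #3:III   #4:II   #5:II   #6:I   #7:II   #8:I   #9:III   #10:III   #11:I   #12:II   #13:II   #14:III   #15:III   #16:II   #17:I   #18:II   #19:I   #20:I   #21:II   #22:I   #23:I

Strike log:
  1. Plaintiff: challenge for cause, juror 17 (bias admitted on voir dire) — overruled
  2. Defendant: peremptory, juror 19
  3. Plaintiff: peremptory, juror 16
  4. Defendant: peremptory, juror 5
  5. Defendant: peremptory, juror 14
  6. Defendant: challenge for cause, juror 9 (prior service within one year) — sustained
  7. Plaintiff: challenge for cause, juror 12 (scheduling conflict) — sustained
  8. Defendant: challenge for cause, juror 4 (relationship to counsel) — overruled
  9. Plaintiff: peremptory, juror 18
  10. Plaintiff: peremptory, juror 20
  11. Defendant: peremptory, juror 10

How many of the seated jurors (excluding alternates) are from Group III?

2

Removed: #5, #9, #10, #12, #14, #16, #18, #19, #20.
Seated jurors 1–12: #1, #2, #3, #4, #6, #7, #8, #11, #13, #15, #17, #21 (alternates #22 not counted).
Of those, in Group III: #3, #15 → 2.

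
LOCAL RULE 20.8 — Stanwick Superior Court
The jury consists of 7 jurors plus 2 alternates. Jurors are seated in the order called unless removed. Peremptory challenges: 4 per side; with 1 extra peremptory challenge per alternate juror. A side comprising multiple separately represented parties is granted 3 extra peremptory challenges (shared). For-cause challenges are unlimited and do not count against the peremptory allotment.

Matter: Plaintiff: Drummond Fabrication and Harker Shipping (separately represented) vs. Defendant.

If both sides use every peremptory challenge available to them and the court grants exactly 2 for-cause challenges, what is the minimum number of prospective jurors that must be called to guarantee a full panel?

Seats to fill: 7 + 2 alternates = 9.
Peremptories — Plaintiff: 4 + 1×2 + 3 = 9; Defendant: 4 + 1×2 = 6; total 15.
For-cause removals: 2.
Minimum venire: 9 + 15 + 2 = 26.

26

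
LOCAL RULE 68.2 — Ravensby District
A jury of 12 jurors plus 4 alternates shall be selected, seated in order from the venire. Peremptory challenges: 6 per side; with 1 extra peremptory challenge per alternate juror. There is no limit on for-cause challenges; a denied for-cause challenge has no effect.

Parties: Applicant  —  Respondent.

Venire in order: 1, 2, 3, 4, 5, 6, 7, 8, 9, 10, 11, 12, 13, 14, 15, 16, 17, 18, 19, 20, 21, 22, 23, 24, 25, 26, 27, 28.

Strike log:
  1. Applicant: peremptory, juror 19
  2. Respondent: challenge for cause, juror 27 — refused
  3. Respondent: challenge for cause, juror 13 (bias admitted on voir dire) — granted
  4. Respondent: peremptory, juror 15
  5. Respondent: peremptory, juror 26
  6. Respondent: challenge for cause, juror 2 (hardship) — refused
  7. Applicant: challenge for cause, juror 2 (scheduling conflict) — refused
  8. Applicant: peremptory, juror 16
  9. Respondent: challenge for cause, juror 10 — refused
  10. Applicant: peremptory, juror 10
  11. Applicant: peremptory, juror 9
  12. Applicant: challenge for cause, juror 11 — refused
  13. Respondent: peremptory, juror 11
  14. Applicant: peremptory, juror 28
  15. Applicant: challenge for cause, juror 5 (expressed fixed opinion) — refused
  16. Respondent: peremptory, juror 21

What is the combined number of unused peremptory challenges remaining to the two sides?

Applicant allotment: 6 base + 1 × 4 alternates = 10. Respondent allotment: 6 base + 1 × 4 alternates = 10.
Applicant peremptories used: #19, #16, #10, #9, #28 — 5 (for-cause on #2, #11, #5 don't count).
Respondent peremptories used: #15, #26, #11, #21 — 4 (for-cause on #27, #13, #2, #10 don't count).
Remaining: (10 − 5) + (10 − 4) = 11.

11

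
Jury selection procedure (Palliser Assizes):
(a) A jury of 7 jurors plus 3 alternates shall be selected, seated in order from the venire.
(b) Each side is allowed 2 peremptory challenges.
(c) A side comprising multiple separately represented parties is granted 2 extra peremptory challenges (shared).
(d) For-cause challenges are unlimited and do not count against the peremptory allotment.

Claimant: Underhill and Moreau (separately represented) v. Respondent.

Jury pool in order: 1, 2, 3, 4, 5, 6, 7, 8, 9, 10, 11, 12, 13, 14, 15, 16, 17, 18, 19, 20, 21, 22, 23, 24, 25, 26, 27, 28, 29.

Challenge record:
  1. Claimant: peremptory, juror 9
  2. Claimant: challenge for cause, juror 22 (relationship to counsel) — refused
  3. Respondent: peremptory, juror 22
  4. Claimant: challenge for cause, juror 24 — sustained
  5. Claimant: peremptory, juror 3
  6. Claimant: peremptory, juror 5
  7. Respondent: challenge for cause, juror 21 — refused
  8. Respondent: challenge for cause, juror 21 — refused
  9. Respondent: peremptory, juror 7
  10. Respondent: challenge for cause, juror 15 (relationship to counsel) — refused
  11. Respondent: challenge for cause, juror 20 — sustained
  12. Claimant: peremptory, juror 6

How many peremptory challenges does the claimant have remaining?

0

Claimant allotment: 2 base + 2 multi-party = 4.
Claimant peremptories used: #9, #3, #5, #6 — 4 (for-cause on #22, #24 don't count).
Remaining: 4 − 4 = 0.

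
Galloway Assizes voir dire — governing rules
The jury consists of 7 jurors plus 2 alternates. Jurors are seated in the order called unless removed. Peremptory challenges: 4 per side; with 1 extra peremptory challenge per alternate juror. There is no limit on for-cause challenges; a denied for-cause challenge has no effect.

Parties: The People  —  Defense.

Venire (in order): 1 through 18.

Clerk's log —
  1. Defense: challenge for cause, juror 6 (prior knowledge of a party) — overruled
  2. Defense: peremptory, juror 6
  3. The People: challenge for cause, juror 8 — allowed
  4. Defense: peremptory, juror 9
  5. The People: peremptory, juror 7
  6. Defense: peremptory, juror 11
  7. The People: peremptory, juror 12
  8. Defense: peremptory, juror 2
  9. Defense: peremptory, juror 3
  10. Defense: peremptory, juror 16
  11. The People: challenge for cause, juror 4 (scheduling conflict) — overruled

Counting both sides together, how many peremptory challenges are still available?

4

The People allotment: 4 base + 1 × 2 alternates = 6. Defense allotment: 4 base + 1 × 2 alternates = 6.
The People peremptories used: #7, #12 — 2 (for-cause on #8, #4 don't count).
Defense peremptories used: #6, #9, #11, #2, #3, #16 — 6 (the for-cause on #6 doesn't count).
Remaining: (6 − 2) + (6 − 6) = 4.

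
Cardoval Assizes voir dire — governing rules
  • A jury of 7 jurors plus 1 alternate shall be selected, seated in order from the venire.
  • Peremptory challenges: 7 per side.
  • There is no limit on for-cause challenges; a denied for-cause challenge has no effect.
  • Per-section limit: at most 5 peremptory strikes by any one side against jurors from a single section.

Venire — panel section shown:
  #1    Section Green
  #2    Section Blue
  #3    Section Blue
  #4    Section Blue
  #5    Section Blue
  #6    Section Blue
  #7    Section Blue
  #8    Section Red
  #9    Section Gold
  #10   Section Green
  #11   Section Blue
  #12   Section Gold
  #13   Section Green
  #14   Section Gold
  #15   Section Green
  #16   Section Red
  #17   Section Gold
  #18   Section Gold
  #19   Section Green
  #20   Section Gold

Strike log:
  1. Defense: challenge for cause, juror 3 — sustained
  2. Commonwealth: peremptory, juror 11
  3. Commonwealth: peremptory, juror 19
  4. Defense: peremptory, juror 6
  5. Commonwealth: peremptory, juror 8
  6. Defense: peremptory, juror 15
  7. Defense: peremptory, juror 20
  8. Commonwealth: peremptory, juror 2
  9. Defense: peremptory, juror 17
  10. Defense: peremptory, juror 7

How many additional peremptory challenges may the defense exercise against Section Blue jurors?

Defense peremptories so far: #6, #15, #20, #17, #7 — 5 of 7 used, 2 left overall.
Against Section Blue: #6, #7 — 2 used; per-section cap 5 leaves 3.
Binding limit: min(2, 3) = 2.

2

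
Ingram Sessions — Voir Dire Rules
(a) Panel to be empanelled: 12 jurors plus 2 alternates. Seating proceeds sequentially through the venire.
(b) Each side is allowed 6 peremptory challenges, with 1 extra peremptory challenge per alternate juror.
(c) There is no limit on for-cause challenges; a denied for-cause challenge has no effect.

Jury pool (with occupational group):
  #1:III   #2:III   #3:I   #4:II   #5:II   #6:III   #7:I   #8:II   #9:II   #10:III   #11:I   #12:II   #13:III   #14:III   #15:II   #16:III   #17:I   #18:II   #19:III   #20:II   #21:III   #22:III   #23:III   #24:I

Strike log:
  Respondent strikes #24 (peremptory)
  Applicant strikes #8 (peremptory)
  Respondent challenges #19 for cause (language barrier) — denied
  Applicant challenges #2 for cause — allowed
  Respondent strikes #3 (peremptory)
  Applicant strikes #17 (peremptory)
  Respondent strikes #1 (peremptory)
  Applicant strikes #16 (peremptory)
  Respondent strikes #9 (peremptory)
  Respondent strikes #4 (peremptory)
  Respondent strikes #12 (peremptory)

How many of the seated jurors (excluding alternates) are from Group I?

2

Removed: #1, #2, #3, #4, #8, #9, #12, #16, #17, #24.
Seated jurors 1–12: #5, #6, #7, #10, #11, #13, #14, #15, #18, #19, #20, #21 (alternates #22, #23 not counted).
Of those, in Group I: #7, #11 → 2.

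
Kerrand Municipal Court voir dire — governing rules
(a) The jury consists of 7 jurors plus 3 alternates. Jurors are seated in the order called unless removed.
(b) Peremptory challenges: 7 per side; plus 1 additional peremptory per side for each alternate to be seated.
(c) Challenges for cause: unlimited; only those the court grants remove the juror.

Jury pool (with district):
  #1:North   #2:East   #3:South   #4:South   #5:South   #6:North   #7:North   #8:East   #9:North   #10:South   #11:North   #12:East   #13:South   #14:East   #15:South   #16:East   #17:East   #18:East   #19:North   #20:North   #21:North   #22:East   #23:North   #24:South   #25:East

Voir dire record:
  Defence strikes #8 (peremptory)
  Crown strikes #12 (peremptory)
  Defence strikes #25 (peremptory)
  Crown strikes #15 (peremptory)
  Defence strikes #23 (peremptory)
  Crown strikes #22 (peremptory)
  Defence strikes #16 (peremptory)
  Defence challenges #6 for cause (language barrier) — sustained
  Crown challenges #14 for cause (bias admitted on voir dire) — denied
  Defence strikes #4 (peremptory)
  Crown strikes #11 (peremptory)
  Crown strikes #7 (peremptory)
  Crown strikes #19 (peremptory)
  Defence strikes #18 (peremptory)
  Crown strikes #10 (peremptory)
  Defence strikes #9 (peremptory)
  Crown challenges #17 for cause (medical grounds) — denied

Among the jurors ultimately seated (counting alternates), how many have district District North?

3

Removed: #4, #6, #7, #8, #9, #10, #11, #12, #15, #16, #18, #19, #22, #23, #25.
Seated (10 incl. alternates): #1, #2, #3, #5, #13, #14, #17, #20, #21, #24.
Of those, in District North: #1, #20, #21 → 3.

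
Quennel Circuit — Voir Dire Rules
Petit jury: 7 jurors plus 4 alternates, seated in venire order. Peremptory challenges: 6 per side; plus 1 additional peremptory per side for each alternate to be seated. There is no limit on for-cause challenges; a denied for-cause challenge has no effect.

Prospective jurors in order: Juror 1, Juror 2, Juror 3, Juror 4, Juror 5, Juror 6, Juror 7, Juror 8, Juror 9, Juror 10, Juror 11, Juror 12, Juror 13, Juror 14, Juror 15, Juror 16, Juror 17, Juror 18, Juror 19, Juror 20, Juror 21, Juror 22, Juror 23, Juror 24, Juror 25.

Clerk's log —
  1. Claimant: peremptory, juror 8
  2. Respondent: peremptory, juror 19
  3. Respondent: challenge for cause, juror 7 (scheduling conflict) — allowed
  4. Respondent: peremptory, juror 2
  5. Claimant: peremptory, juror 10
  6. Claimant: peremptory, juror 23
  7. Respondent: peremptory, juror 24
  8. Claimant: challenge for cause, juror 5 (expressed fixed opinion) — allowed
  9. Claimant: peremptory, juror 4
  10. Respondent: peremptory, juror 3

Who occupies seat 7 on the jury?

14

Removed: #2, #3, #4, #5, #7, #8, #10, #19, #23, #24.
Filling seats in venire order through position 7: #1, #6, #9, #11, #12, #13, #14.
So seat 7 is #14.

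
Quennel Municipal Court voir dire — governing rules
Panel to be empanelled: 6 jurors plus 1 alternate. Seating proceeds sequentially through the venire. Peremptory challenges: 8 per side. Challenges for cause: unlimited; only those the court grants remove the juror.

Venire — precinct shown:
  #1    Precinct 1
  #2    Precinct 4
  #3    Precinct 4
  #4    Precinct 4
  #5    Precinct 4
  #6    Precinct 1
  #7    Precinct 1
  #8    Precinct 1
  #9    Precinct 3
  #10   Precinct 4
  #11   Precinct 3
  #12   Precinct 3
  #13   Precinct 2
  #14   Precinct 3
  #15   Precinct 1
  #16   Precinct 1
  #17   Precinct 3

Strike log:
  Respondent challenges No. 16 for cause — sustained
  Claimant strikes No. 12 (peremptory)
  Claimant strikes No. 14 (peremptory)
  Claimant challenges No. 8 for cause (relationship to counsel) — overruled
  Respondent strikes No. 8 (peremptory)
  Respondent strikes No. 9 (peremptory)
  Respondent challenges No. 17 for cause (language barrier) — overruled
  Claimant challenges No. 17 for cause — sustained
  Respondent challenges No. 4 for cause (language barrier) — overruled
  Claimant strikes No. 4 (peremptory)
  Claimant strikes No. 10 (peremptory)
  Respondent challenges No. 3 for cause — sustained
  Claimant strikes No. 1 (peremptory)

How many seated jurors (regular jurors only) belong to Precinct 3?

Removed: #1, #3, #4, #8, #9, #10, #12, #14, #16, #17.
Seated jurors 1–6: #2, #5, #6, #7, #11, #13 (alternates #15 not counted).
Of those, in Precinct 3: #11 → 1.

1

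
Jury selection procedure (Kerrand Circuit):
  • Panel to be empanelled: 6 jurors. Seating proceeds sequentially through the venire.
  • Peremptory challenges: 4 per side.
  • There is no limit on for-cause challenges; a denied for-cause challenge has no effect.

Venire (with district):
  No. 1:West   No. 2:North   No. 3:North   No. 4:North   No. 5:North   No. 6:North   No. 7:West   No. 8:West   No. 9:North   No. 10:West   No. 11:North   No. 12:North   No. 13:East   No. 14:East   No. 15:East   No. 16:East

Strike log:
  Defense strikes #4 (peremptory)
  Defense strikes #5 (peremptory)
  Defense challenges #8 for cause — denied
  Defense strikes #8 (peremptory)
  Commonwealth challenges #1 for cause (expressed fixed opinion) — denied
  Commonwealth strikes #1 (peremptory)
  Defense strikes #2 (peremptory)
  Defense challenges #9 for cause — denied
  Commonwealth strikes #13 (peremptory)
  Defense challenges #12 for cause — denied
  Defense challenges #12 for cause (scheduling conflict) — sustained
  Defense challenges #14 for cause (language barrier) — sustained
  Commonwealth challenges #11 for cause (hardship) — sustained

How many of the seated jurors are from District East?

1

Removed: #1, #2, #4, #5, #8, #11, #12, #13, #14.
Seated jurors 1–6: #3, #6, #7, #9, #10, #15.
Of those, in District East: #15 → 1.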